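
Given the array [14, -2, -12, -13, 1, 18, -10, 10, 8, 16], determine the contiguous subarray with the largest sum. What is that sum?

Using Kadane's algorithm on [14, -2, -12, -13, 1, 18, -10, 10, 8, 16]:

Scanning through the array:
Position 1 (value -2): max_ending_here = 12, max_so_far = 14
Position 2 (value -12): max_ending_here = 0, max_so_far = 14
Position 3 (value -13): max_ending_here = -13, max_so_far = 14
Position 4 (value 1): max_ending_here = 1, max_so_far = 14
Position 5 (value 18): max_ending_here = 19, max_so_far = 19
Position 6 (value -10): max_ending_here = 9, max_so_far = 19
Position 7 (value 10): max_ending_here = 19, max_so_far = 19
Position 8 (value 8): max_ending_here = 27, max_so_far = 27
Position 9 (value 16): max_ending_here = 43, max_so_far = 43

Maximum subarray: [1, 18, -10, 10, 8, 16]
Maximum sum: 43

The maximum subarray is [1, 18, -10, 10, 8, 16] with sum 43. This subarray runs from index 4 to index 9.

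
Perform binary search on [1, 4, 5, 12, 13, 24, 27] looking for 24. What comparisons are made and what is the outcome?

Binary search for 24 in [1, 4, 5, 12, 13, 24, 27]:

lo=0, hi=6, mid=3, arr[mid]=12 -> 12 < 24, search right half
lo=4, hi=6, mid=5, arr[mid]=24 -> Found target at index 5!

Binary search finds 24 at index 5 after 2 comparisons. The search repeatedly halves the search space by comparing with the middle element.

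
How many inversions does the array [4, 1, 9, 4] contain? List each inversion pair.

Finding inversions in [4, 1, 9, 4]:

(0, 1): arr[0]=4 > arr[1]=1
(2, 3): arr[2]=9 > arr[3]=4

Total inversions: 2

The array has 2 inversion(s): (0,1), (2,3). Each pair (i,j) satisfies i < j and arr[i] > arr[j].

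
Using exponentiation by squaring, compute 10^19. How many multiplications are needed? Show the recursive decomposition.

Computing 10^19 by squaring (build up from 10^1; each line after the first costs one multiplication):

10^1 = 10
10^2 = (10^1)^2 = 10^2 = 100
10^4 = (10^2)^2 = 100^2 = 10000
10^8 = (10^4)^2 = 10000^2 = 100000000
10^9 = 10 * 10^8 = 10 * 100000000 = 1000000000
10^18 = (10^9)^2 = 1000000000^2 = 1000000000000000000
10^19 = 10 * 10^18 = 10 * 1000000000000000000 = 10000000000000000000

Result: 10000000000000000000
Multiplications needed: 6 (6 lines after 10^1)

10^19 = 10000000000000000000. Using exponentiation by squaring, this requires 6 multiplications. The key idea: if the exponent is even, square the half-power; if odd, multiply by the base once.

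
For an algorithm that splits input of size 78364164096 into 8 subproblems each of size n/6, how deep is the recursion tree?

For divide and conquer with division factor 6:

Problem sizes at each level:
Level 0: 78364164096
Level 1: 13060694016
Level 2: 2176782336
Level 3: 362797056
Level 4: 60466176
Level 5: 10077696
Level 6: 1679616
Level 7: 279936
Level 8: 46656
Level 9: 7776
Level 10: 1296
Level 11: 216
Level 12: 36
Level 13: 6
Level 14: 1

The root is level 0 and the size-1 base case is level 14 (the tree spans levels 0 through 14, i.e. 15 levels counting the root), so the depth is the number of divisions: log_6(78364164096) = 14

The recursion tree depth is log_6(78364164096) = 14. At each level, the problem size is divided by 6, so it takes 14 divisions to reduce to a base case of size 1. The algorithm makes 8 recursive calls at each level.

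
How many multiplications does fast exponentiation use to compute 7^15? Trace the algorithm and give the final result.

Computing 7^15 by squaring (build up from 7^1; each line after the first costs one multiplication):

7^1 = 7
7^2 = (7^1)^2 = 7^2 = 49
7^3 = 7 * 7^2 = 7 * 49 = 343
7^6 = (7^3)^2 = 343^2 = 117649
7^7 = 7 * 7^6 = 7 * 117649 = 823543
7^14 = (7^7)^2 = 823543^2 = 678223072849
7^15 = 7 * 7^14 = 7 * 678223072849 = 4747561509943

Result: 4747561509943
Multiplications needed: 6 (6 lines after 7^1)

7^15 = 4747561509943. Using exponentiation by squaring, this requires 6 multiplications. The key idea: if the exponent is even, square the half-power; if odd, multiply by the base once.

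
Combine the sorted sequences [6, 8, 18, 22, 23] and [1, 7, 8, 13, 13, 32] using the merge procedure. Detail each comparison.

Merging process:

Compare 6 vs 1: take 1 from right. Merged: [1]
Compare 6 vs 7: take 6 from left. Merged: [1, 6]
Compare 8 vs 7: take 7 from right. Merged: [1, 6, 7]
Compare 8 vs 8: take 8 from left. Merged: [1, 6, 7, 8]
Compare 18 vs 8: take 8 from right. Merged: [1, 6, 7, 8, 8]
Compare 18 vs 13: take 13 from right. Merged: [1, 6, 7, 8, 8, 13]
Compare 18 vs 13: take 13 from right. Merged: [1, 6, 7, 8, 8, 13, 13]
Compare 18 vs 32: take 18 from left. Merged: [1, 6, 7, 8, 8, 13, 13, 18]
Compare 22 vs 32: take 22 from left. Merged: [1, 6, 7, 8, 8, 13, 13, 18, 22]
Compare 23 vs 32: take 23 from left. Merged: [1, 6, 7, 8, 8, 13, 13, 18, 22, 23]
Append remaining from right: [32]. Merged: [1, 6, 7, 8, 8, 13, 13, 18, 22, 23, 32]

Final merged array: [1, 6, 7, 8, 8, 13, 13, 18, 22, 23, 32]
Total comparisons: 10

The merged array is [1, 6, 7, 8, 8, 13, 13, 18, 22, 23, 32], requiring 10 comparisons. The merge step runs in O(n) time where n is the total number of elements.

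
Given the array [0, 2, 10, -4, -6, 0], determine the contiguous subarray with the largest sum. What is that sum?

Using Kadane's algorithm on [0, 2, 10, -4, -6, 0]:

Scanning through the array:
Position 1 (value 2): max_ending_here = 2, max_so_far = 2
Position 2 (value 10): max_ending_here = 12, max_so_far = 12
Position 3 (value -4): max_ending_here = 8, max_so_far = 12
Position 4 (value -6): max_ending_here = 2, max_so_far = 12
Position 5 (value 0): max_ending_here = 2, max_so_far = 12

Maximum subarray: [0, 2, 10]
Maximum sum: 12

The maximum subarray is [0, 2, 10] with sum 12. This subarray runs from index 0 to index 2.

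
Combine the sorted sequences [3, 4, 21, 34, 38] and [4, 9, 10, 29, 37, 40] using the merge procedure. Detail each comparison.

Merging process:

Compare 3 vs 4: take 3 from left. Merged: [3]
Compare 4 vs 4: take 4 from left. Merged: [3, 4]
Compare 21 vs 4: take 4 from right. Merged: [3, 4, 4]
Compare 21 vs 9: take 9 from right. Merged: [3, 4, 4, 9]
Compare 21 vs 10: take 10 from right. Merged: [3, 4, 4, 9, 10]
Compare 21 vs 29: take 21 from left. Merged: [3, 4, 4, 9, 10, 21]
Compare 34 vs 29: take 29 from right. Merged: [3, 4, 4, 9, 10, 21, 29]
Compare 34 vs 37: take 34 from left. Merged: [3, 4, 4, 9, 10, 21, 29, 34]
Compare 38 vs 37: take 37 from right. Merged: [3, 4, 4, 9, 10, 21, 29, 34, 37]
Compare 38 vs 40: take 38 from left. Merged: [3, 4, 4, 9, 10, 21, 29, 34, 37, 38]
Append remaining from right: [40]. Merged: [3, 4, 4, 9, 10, 21, 29, 34, 37, 38, 40]

Final merged array: [3, 4, 4, 9, 10, 21, 29, 34, 37, 38, 40]
Total comparisons: 10

The merged array is [3, 4, 4, 9, 10, 21, 29, 34, 37, 38, 40], requiring 10 comparisons. The merge step runs in O(n) time where n is the total number of elements.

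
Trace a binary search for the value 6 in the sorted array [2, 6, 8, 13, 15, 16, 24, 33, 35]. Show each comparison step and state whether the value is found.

Binary search for 6 in [2, 6, 8, 13, 15, 16, 24, 33, 35]:

lo=0, hi=8, mid=4, arr[mid]=15 -> 15 > 6, search left half
lo=0, hi=3, mid=1, arr[mid]=6 -> Found target at index 1!

Binary search finds 6 at index 1 after 2 comparisons. The search repeatedly halves the search space by comparing with the middle element.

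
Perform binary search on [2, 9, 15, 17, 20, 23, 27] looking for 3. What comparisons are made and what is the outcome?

Binary search for 3 in [2, 9, 15, 17, 20, 23, 27]:

lo=0, hi=6, mid=3, arr[mid]=17 -> 17 > 3, search left half
lo=0, hi=2, mid=1, arr[mid]=9 -> 9 > 3, search left half
lo=0, hi=0, mid=0, arr[mid]=2 -> 2 < 3, search right half
lo=1 > hi=0, target 3 not found

Binary search determines that 3 is not in the array after 3 comparisons. The search space was exhausted without finding the target.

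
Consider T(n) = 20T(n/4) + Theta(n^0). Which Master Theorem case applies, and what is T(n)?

Master Theorem for T(n) = 20T(n/4) + O(n^0):

a = 20, b = 4, c = 0
log_b(a) = log_4(20) = 2.1610

Case 1: c = 0 < log_4(20) = 2.1610
T(n) = O(n^(log_4 20))

For T(n) = 20T(n/4) + O(n^0): log_4(20) = 2.1610. This is Case 1 of the Master Theorem (c < log_b(a), work dominated by leaves), giving O(n^(log_4 20)).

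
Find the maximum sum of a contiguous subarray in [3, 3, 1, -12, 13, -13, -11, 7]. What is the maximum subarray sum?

Using Kadane's algorithm on [3, 3, 1, -12, 13, -13, -11, 7]:

Scanning through the array:
Position 1 (value 3): max_ending_here = 6, max_so_far = 6
Position 2 (value 1): max_ending_here = 7, max_so_far = 7
Position 3 (value -12): max_ending_here = -5, max_so_far = 7
Position 4 (value 13): max_ending_here = 13, max_so_far = 13
Position 5 (value -13): max_ending_here = 0, max_so_far = 13
Position 6 (value -11): max_ending_here = -11, max_so_far = 13
Position 7 (value 7): max_ending_here = 7, max_so_far = 13

Maximum subarray: [13]
Maximum sum: 13

The maximum subarray is [13] with sum 13. This subarray runs from index 4 to index 4.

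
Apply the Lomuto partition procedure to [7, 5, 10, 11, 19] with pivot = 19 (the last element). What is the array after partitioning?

Lomuto partition with pivot = 19:

Initial array: [7, 5, 10, 11, 19]

arr[0]=7 <= 19: swap with position 0, array becomes [7, 5, 10, 11, 19]
arr[1]=5 <= 19: swap with position 1, array becomes [7, 5, 10, 11, 19]
arr[2]=10 <= 19: swap with position 2, array becomes [7, 5, 10, 11, 19]
arr[3]=11 <= 19: swap with position 3, array becomes [7, 5, 10, 11, 19]

Place pivot at position 4: [7, 5, 10, 11, 19]
Pivot position: 4

After partitioning with pivot 19, the array becomes [7, 5, 10, 11, 19]. The pivot is placed at index 4. All elements to the left of the pivot are <= 19, and all elements to the right are > 19.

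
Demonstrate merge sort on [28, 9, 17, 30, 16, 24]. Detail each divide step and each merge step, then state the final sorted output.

Merge sort trace:

Split: [28, 9, 17, 30, 16, 24] -> [28, 9, 17] and [30, 16, 24]
  Split: [28, 9, 17] -> [28] and [9, 17]
    Split: [9, 17] -> [9] and [17]
    Merge: [9] + [17] -> [9, 17]
  Merge: [28] + [9, 17] -> [9, 17, 28]
  Split: [30, 16, 24] -> [30] and [16, 24]
    Split: [16, 24] -> [16] and [24]
    Merge: [16] + [24] -> [16, 24]
  Merge: [30] + [16, 24] -> [16, 24, 30]
Merge: [9, 17, 28] + [16, 24, 30] -> [9, 16, 17, 24, 28, 30]

Final sorted array: [9, 16, 17, 24, 28, 30]

The merge sort proceeds by recursively splitting the array and merging sorted halves.
After all merges, the sorted array is [9, 16, 17, 24, 28, 30].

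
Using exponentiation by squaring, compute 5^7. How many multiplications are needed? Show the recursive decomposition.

Computing 5^7 by squaring (build up from 5^1; each line after the first costs one multiplication):

5^1 = 5
5^2 = (5^1)^2 = 5^2 = 25
5^3 = 5 * 5^2 = 5 * 25 = 125
5^6 = (5^3)^2 = 125^2 = 15625
5^7 = 5 * 5^6 = 5 * 15625 = 78125

Result: 78125
Multiplications needed: 4 (4 lines after 5^1)

5^7 = 78125. Using exponentiation by squaring, this requires 4 multiplications. The key idea: if the exponent is even, square the half-power; if odd, multiply by the base once.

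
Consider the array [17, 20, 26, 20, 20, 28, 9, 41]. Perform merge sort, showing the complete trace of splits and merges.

Merge sort trace:

Split: [17, 20, 26, 20, 20, 28, 9, 41] -> [17, 20, 26, 20] and [20, 28, 9, 41]
  Split: [17, 20, 26, 20] -> [17, 20] and [26, 20]
    Split: [17, 20] -> [17] and [20]
    Merge: [17] + [20] -> [17, 20]
    Split: [26, 20] -> [26] and [20]
    Merge: [26] + [20] -> [20, 26]
  Merge: [17, 20] + [20, 26] -> [17, 20, 20, 26]
  Split: [20, 28, 9, 41] -> [20, 28] and [9, 41]
    Split: [20, 28] -> [20] and [28]
    Merge: [20] + [28] -> [20, 28]
    Split: [9, 41] -> [9] and [41]
    Merge: [9] + [41] -> [9, 41]
  Merge: [20, 28] + [9, 41] -> [9, 20, 28, 41]
Merge: [17, 20, 20, 26] + [9, 20, 28, 41] -> [9, 17, 20, 20, 20, 26, 28, 41]

Final sorted array: [9, 17, 20, 20, 20, 26, 28, 41]

The merge sort proceeds by recursively splitting the array and merging sorted halves.
After all merges, the sorted array is [9, 17, 20, 20, 20, 26, 28, 41].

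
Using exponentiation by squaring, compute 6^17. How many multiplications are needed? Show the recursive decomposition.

Computing 6^17 by squaring (build up from 6^1; each line after the first costs one multiplication):

6^1 = 6
6^2 = (6^1)^2 = 6^2 = 36
6^4 = (6^2)^2 = 36^2 = 1296
6^8 = (6^4)^2 = 1296^2 = 1679616
6^16 = (6^8)^2 = 1679616^2 = 2821109907456
6^17 = 6 * 6^16 = 6 * 2821109907456 = 16926659444736

Result: 16926659444736
Multiplications needed: 5 (5 lines after 6^1)

6^17 = 16926659444736. Using exponentiation by squaring, this requires 5 multiplications. The key idea: if the exponent is even, square the half-power; if odd, multiply by the base once.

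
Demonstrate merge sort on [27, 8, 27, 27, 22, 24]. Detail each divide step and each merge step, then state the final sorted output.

Merge sort trace:

Split: [27, 8, 27, 27, 22, 24] -> [27, 8, 27] and [27, 22, 24]
  Split: [27, 8, 27] -> [27] and [8, 27]
    Split: [8, 27] -> [8] and [27]
    Merge: [8] + [27] -> [8, 27]
  Merge: [27] + [8, 27] -> [8, 27, 27]
  Split: [27, 22, 24] -> [27] and [22, 24]
    Split: [22, 24] -> [22] and [24]
    Merge: [22] + [24] -> [22, 24]
  Merge: [27] + [22, 24] -> [22, 24, 27]
Merge: [8, 27, 27] + [22, 24, 27] -> [8, 22, 24, 27, 27, 27]

Final sorted array: [8, 22, 24, 27, 27, 27]

The merge sort proceeds by recursively splitting the array and merging sorted halves.
After all merges, the sorted array is [8, 22, 24, 27, 27, 27].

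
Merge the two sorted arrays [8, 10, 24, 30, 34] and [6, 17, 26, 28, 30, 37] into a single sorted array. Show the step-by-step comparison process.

Merging process:

Compare 8 vs 6: take 6 from right. Merged: [6]
Compare 8 vs 17: take 8 from left. Merged: [6, 8]
Compare 10 vs 17: take 10 from left. Merged: [6, 8, 10]
Compare 24 vs 17: take 17 from right. Merged: [6, 8, 10, 17]
Compare 24 vs 26: take 24 from left. Merged: [6, 8, 10, 17, 24]
Compare 30 vs 26: take 26 from right. Merged: [6, 8, 10, 17, 24, 26]
Compare 30 vs 28: take 28 from right. Merged: [6, 8, 10, 17, 24, 26, 28]
Compare 30 vs 30: take 30 from left. Merged: [6, 8, 10, 17, 24, 26, 28, 30]
Compare 34 vs 30: take 30 from right. Merged: [6, 8, 10, 17, 24, 26, 28, 30, 30]
Compare 34 vs 37: take 34 from left. Merged: [6, 8, 10, 17, 24, 26, 28, 30, 30, 34]
Append remaining from right: [37]. Merged: [6, 8, 10, 17, 24, 26, 28, 30, 30, 34, 37]

Final merged array: [6, 8, 10, 17, 24, 26, 28, 30, 30, 34, 37]
Total comparisons: 10

The merged array is [6, 8, 10, 17, 24, 26, 28, 30, 30, 34, 37], requiring 10 comparisons. The merge step runs in O(n) time where n is the total number of elements.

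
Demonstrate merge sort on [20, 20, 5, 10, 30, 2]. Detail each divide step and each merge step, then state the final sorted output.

Merge sort trace:

Split: [20, 20, 5, 10, 30, 2] -> [20, 20, 5] and [10, 30, 2]
  Split: [20, 20, 5] -> [20] and [20, 5]
    Split: [20, 5] -> [20] and [5]
    Merge: [20] + [5] -> [5, 20]
  Merge: [20] + [5, 20] -> [5, 20, 20]
  Split: [10, 30, 2] -> [10] and [30, 2]
    Split: [30, 2] -> [30] and [2]
    Merge: [30] + [2] -> [2, 30]
  Merge: [10] + [2, 30] -> [2, 10, 30]
Merge: [5, 20, 20] + [2, 10, 30] -> [2, 5, 10, 20, 20, 30]

Final sorted array: [2, 5, 10, 20, 20, 30]

The merge sort proceeds by recursively splitting the array and merging sorted halves.
After all merges, the sorted array is [2, 5, 10, 20, 20, 30].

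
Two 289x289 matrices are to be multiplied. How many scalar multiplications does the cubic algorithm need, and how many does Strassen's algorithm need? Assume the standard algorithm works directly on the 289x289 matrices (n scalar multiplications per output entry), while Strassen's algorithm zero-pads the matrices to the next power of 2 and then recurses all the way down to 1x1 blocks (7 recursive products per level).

Matrix multiplication for 289x289 matrices:

Strassen's algorithm requires power-of-2 dimensions. Pad 289x289 to 512x512 (next power of 2).

Standard algorithm: 289^3 = 24137569 multiplications
Strassen's algorithm: 7^(log2(512)) = 7^9 = 40353607 multiplications
Difference: 24137569 - 40353607 = -16216038 (Strassen uses MORE here due to padding overhead — for small or just-over-power-of-2 n, padding can outweigh the per-level savings)

Standard: 24137569 multiplications (289^3). Strassen: 40353607 multiplications (7^9, after padding to 512x512). Strassen reduces 8 recursive multiplications to 7 at each level.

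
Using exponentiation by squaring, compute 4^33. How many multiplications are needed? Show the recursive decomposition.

Computing 4^33 by squaring (build up from 4^1; each line after the first costs one multiplication):

4^1 = 4
4^2 = (4^1)^2 = 4^2 = 16
4^4 = (4^2)^2 = 16^2 = 256
4^8 = (4^4)^2 = 256^2 = 65536
4^16 = (4^8)^2 = 65536^2 = 4294967296
4^32 = (4^16)^2 = 4294967296^2 = 18446744073709551616
4^33 = 4 * 4^32 = 4 * 18446744073709551616 = 73786976294838206464

Result: 73786976294838206464
Multiplications needed: 6 (6 lines after 4^1)

4^33 = 73786976294838206464. Using exponentiation by squaring, this requires 6 multiplications. The key idea: if the exponent is even, square the half-power; if odd, multiply by the base once.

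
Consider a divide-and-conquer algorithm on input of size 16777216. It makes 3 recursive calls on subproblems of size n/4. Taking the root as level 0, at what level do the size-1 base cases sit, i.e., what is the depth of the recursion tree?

For divide and conquer with division factor 4:

Problem sizes at each level:
Level 0: 16777216
Level 1: 4194304
Level 2: 1048576
Level 3: 262144
Level 4: 65536
Level 5: 16384
Level 6: 4096
Level 7: 1024
Level 8: 256
Level 9: 64
Level 10: 16
Level 11: 4
Level 12: 1

The root is level 0 and the size-1 base case is level 12 (the tree spans levels 0 through 12, i.e. 13 levels counting the root), so the depth is the number of divisions: log_4(16777216) = 12

The recursion tree depth is log_4(16777216) = 12. At each level, the problem size is divided by 4, so it takes 12 divisions to reduce to a base case of size 1. The algorithm makes 3 recursive calls at each level.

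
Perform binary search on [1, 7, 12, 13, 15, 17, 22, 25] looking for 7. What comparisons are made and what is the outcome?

Binary search for 7 in [1, 7, 12, 13, 15, 17, 22, 25]:

lo=0, hi=7, mid=3, arr[mid]=13 -> 13 > 7, search left half
lo=0, hi=2, mid=1, arr[mid]=7 -> Found target at index 1!

Binary search finds 7 at index 1 after 2 comparisons. The search repeatedly halves the search space by comparing with the middle element.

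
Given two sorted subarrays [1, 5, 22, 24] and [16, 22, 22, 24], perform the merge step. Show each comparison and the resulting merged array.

Merging process:

Compare 1 vs 16: take 1 from left. Merged: [1]
Compare 5 vs 16: take 5 from left. Merged: [1, 5]
Compare 22 vs 16: take 16 from right. Merged: [1, 5, 16]
Compare 22 vs 22: take 22 from left. Merged: [1, 5, 16, 22]
Compare 24 vs 22: take 22 from right. Merged: [1, 5, 16, 22, 22]
Compare 24 vs 22: take 22 from right. Merged: [1, 5, 16, 22, 22, 22]
Compare 24 vs 24: take 24 from left. Merged: [1, 5, 16, 22, 22, 22, 24]
Append remaining from right: [24]. Merged: [1, 5, 16, 22, 22, 22, 24, 24]

Final merged array: [1, 5, 16, 22, 22, 22, 24, 24]
Total comparisons: 7

The merged array is [1, 5, 16, 22, 22, 22, 24, 24], requiring 7 comparisons. The merge step runs in O(n) time where n is the total number of elements.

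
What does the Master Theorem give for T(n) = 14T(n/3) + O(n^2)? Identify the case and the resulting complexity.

Master Theorem for T(n) = 14T(n/3) + O(n^2):

a = 14, b = 3, c = 2
log_b(a) = log_3(14) = 2.4022

Case 1: c = 2 < log_3(14) = 2.4022
T(n) = O(n^(log_3 14))

For T(n) = 14T(n/3) + O(n^2): log_3(14) = 2.4022. This is Case 1 of the Master Theorem (c < log_b(a), work dominated by leaves), giving O(n^(log_3 14)).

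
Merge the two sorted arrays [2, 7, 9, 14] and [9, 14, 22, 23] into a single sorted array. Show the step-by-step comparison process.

Merging process:

Compare 2 vs 9: take 2 from left. Merged: [2]
Compare 7 vs 9: take 7 from left. Merged: [2, 7]
Compare 9 vs 9: take 9 from left. Merged: [2, 7, 9]
Compare 14 vs 9: take 9 from right. Merged: [2, 7, 9, 9]
Compare 14 vs 14: take 14 from left. Merged: [2, 7, 9, 9, 14]
Append remaining from right: [14, 22, 23]. Merged: [2, 7, 9, 9, 14, 14, 22, 23]

Final merged array: [2, 7, 9, 9, 14, 14, 22, 23]
Total comparisons: 5

The merged array is [2, 7, 9, 9, 14, 14, 22, 23], requiring 5 comparisons. The merge step runs in O(n) time where n is the total number of elements.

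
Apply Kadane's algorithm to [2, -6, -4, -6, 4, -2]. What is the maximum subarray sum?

Using Kadane's algorithm on [2, -6, -4, -6, 4, -2]:

Scanning through the array:
Position 1 (value -6): max_ending_here = -4, max_so_far = 2
Position 2 (value -4): max_ending_here = -4, max_so_far = 2
Position 3 (value -6): max_ending_here = -6, max_so_far = 2
Position 4 (value 4): max_ending_here = 4, max_so_far = 4
Position 5 (value -2): max_ending_here = 2, max_so_far = 4

Maximum subarray: [4]
Maximum sum: 4

The maximum subarray is [4] with sum 4. This subarray runs from index 4 to index 4.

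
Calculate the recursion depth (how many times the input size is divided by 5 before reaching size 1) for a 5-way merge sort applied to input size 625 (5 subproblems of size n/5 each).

For divide and conquer with division factor 5:

Problem sizes at each level:
Level 0: 625
Level 1: 125
Level 2: 25
Level 3: 5
Level 4: 1

The root is level 0 and the size-1 base case is level 4 (the tree spans levels 0 through 4, i.e. 5 levels counting the root), so the depth is the number of divisions: log_5(625) = 4

The recursion tree depth is log_5(625) = 4. At each level, the problem size is divided by 5, so it takes 4 divisions to reduce to a base case of size 1. The algorithm makes 5 recursive calls at each level.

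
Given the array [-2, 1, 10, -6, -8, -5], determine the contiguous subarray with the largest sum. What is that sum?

Using Kadane's algorithm on [-2, 1, 10, -6, -8, -5]:

Scanning through the array:
Position 1 (value 1): max_ending_here = 1, max_so_far = 1
Position 2 (value 10): max_ending_here = 11, max_so_far = 11
Position 3 (value -6): max_ending_here = 5, max_so_far = 11
Position 4 (value -8): max_ending_here = -3, max_so_far = 11
Position 5 (value -5): max_ending_here = -5, max_so_far = 11

Maximum subarray: [1, 10]
Maximum sum: 11

The maximum subarray is [1, 10] with sum 11. This subarray runs from index 1 to index 2.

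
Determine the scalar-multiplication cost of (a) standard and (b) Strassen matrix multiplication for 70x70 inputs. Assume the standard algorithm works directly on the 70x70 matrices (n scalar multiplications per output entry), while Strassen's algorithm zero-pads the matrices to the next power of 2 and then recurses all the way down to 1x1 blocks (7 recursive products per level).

Matrix multiplication for 70x70 matrices:

Strassen's algorithm requires power-of-2 dimensions. Pad 70x70 to 128x128 (next power of 2).

Standard algorithm: 70^3 = 343000 multiplications
Strassen's algorithm: 7^(log2(128)) = 7^7 = 823543 multiplications
Difference: 343000 - 823543 = -480543 (Strassen uses MORE here due to padding overhead — for small or just-over-power-of-2 n, padding can outweigh the per-level savings)

Standard: 343000 multiplications (70^3). Strassen: 823543 multiplications (7^7, after padding to 128x128). Strassen reduces 8 recursive multiplications to 7 at each level.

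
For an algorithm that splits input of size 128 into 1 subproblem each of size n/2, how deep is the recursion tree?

For divide and conquer with division factor 2:

Problem sizes at each level:
Level 0: 128
Level 1: 64
Level 2: 32
Level 3: 16
Level 4: 8
Level 5: 4
Level 6: 2
Level 7: 1

The root is level 0 and the size-1 base case is level 7 (the tree spans levels 0 through 7, i.e. 8 levels counting the root), so the depth is the number of divisions: log_2(128) = 7

The recursion tree depth is log_2(128) = 7. At each level, the problem size is divided by 2, so it takes 7 divisions to reduce to a base case of size 1. The algorithm makes 1 recursive call at each level.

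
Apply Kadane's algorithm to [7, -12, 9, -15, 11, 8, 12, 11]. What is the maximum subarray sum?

Using Kadane's algorithm on [7, -12, 9, -15, 11, 8, 12, 11]:

Scanning through the array:
Position 1 (value -12): max_ending_here = -5, max_so_far = 7
Position 2 (value 9): max_ending_here = 9, max_so_far = 9
Position 3 (value -15): max_ending_here = -6, max_so_far = 9
Position 4 (value 11): max_ending_here = 11, max_so_far = 11
Position 5 (value 8): max_ending_here = 19, max_so_far = 19
Position 6 (value 12): max_ending_here = 31, max_so_far = 31
Position 7 (value 11): max_ending_here = 42, max_so_far = 42

Maximum subarray: [11, 8, 12, 11]
Maximum sum: 42

The maximum subarray is [11, 8, 12, 11] with sum 42. This subarray runs from index 4 to index 7.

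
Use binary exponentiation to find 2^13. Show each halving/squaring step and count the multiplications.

Computing 2^13 by squaring (build up from 2^1; each line after the first costs one multiplication):

2^1 = 2
2^2 = (2^1)^2 = 2^2 = 4
2^3 = 2 * 2^2 = 2 * 4 = 8
2^6 = (2^3)^2 = 8^2 = 64
2^12 = (2^6)^2 = 64^2 = 4096
2^13 = 2 * 2^12 = 2 * 4096 = 8192

Result: 8192
Multiplications needed: 5 (5 lines after 2^1)

2^13 = 8192. Using exponentiation by squaring, this requires 5 multiplications. The key idea: if the exponent is even, square the half-power; if odd, multiply by the base once.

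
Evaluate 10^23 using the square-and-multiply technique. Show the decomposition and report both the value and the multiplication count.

Computing 10^23 by squaring (build up from 10^1; each line after the first costs one multiplication):

10^1 = 10
10^2 = (10^1)^2 = 10^2 = 100
10^4 = (10^2)^2 = 100^2 = 10000
10^5 = 10 * 10^4 = 10 * 10000 = 100000
10^10 = (10^5)^2 = 100000^2 = 10000000000
10^11 = 10 * 10^10 = 10 * 10000000000 = 100000000000
10^22 = (10^11)^2 = 100000000000^2 = 10000000000000000000000
10^23 = 10 * 10^22 = 10 * 10000000000000000000000 = 100000000000000000000000

Result: 100000000000000000000000
Multiplications needed: 7 (7 lines after 10^1)

10^23 = 100000000000000000000000. Using exponentiation by squaring, this requires 7 multiplications. The key idea: if the exponent is even, square the half-power; if odd, multiply by the base once.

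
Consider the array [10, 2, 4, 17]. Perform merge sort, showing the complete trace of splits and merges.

Merge sort trace:

Split: [10, 2, 4, 17] -> [10, 2] and [4, 17]
  Split: [10, 2] -> [10] and [2]
  Merge: [10] + [2] -> [2, 10]
  Split: [4, 17] -> [4] and [17]
  Merge: [4] + [17] -> [4, 17]
Merge: [2, 10] + [4, 17] -> [2, 4, 10, 17]

Final sorted array: [2, 4, 10, 17]

The merge sort proceeds by recursively splitting the array and merging sorted halves.
After all merges, the sorted array is [2, 4, 10, 17].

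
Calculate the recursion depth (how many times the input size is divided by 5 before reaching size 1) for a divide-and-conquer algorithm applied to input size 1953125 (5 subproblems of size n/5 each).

For divide and conquer with division factor 5:

Problem sizes at each level:
Level 0: 1953125
Level 1: 390625
Level 2: 78125
Level 3: 15625
Level 4: 3125
Level 5: 625
Level 6: 125
Level 7: 25
Level 8: 5
Level 9: 1

The root is level 0 and the size-1 base case is level 9 (the tree spans levels 0 through 9, i.e. 10 levels counting the root), so the depth is the number of divisions: log_5(1953125) = 9

The recursion tree depth is log_5(1953125) = 9. At each level, the problem size is divided by 5, so it takes 9 divisions to reduce to a base case of size 1. The algorithm makes 5 recursive calls at each level.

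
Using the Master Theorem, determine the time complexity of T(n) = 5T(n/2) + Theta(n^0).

Master Theorem for T(n) = 5T(n/2) + O(n^0):

a = 5, b = 2, c = 0
log_b(a) = log_2(5) = 2.3219

Case 1: c = 0 < log_2(5) = 2.3219
T(n) = O(n^(log_2 5))

For T(n) = 5T(n/2) + O(n^0): log_2(5) = 2.3219. This is Case 1 of the Master Theorem (c < log_b(a), work dominated by leaves), giving O(n^(log_2 5)).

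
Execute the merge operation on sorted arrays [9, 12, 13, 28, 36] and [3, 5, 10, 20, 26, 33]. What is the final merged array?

Merging process:

Compare 9 vs 3: take 3 from right. Merged: [3]
Compare 9 vs 5: take 5 from right. Merged: [3, 5]
Compare 9 vs 10: take 9 from left. Merged: [3, 5, 9]
Compare 12 vs 10: take 10 from right. Merged: [3, 5, 9, 10]
Compare 12 vs 20: take 12 from left. Merged: [3, 5, 9, 10, 12]
Compare 13 vs 20: take 13 from left. Merged: [3, 5, 9, 10, 12, 13]
Compare 28 vs 20: take 20 from right. Merged: [3, 5, 9, 10, 12, 13, 20]
Compare 28 vs 26: take 26 from right. Merged: [3, 5, 9, 10, 12, 13, 20, 26]
Compare 28 vs 33: take 28 from left. Merged: [3, 5, 9, 10, 12, 13, 20, 26, 28]
Compare 36 vs 33: take 33 from right. Merged: [3, 5, 9, 10, 12, 13, 20, 26, 28, 33]
Append remaining from left: [36]. Merged: [3, 5, 9, 10, 12, 13, 20, 26, 28, 33, 36]

Final merged array: [3, 5, 9, 10, 12, 13, 20, 26, 28, 33, 36]
Total comparisons: 10

The merged array is [3, 5, 9, 10, 12, 13, 20, 26, 28, 33, 36], requiring 10 comparisons. The merge step runs in O(n) time where n is the total number of elements.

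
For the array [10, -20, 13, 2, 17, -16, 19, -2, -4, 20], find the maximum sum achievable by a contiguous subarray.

Using Kadane's algorithm on [10, -20, 13, 2, 17, -16, 19, -2, -4, 20]:

Scanning through the array:
Position 1 (value -20): max_ending_here = -10, max_so_far = 10
Position 2 (value 13): max_ending_here = 13, max_so_far = 13
Position 3 (value 2): max_ending_here = 15, max_so_far = 15
Position 4 (value 17): max_ending_here = 32, max_so_far = 32
Position 5 (value -16): max_ending_here = 16, max_so_far = 32
Position 6 (value 19): max_ending_here = 35, max_so_far = 35
Position 7 (value -2): max_ending_here = 33, max_so_far = 35
Position 8 (value -4): max_ending_here = 29, max_so_far = 35
Position 9 (value 20): max_ending_here = 49, max_so_far = 49

Maximum subarray: [13, 2, 17, -16, 19, -2, -4, 20]
Maximum sum: 49

The maximum subarray is [13, 2, 17, -16, 19, -2, -4, 20] with sum 49. This subarray runs from index 2 to index 9.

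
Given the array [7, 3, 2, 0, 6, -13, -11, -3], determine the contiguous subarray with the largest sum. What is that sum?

Using Kadane's algorithm on [7, 3, 2, 0, 6, -13, -11, -3]:

Scanning through the array:
Position 1 (value 3): max_ending_here = 10, max_so_far = 10
Position 2 (value 2): max_ending_here = 12, max_so_far = 12
Position 3 (value 0): max_ending_here = 12, max_so_far = 12
Position 4 (value 6): max_ending_here = 18, max_so_far = 18
Position 5 (value -13): max_ending_here = 5, max_so_far = 18
Position 6 (value -11): max_ending_here = -6, max_so_far = 18
Position 7 (value -3): max_ending_here = -3, max_so_far = 18

Maximum subarray: [7, 3, 2, 0, 6]
Maximum sum: 18

The maximum subarray is [7, 3, 2, 0, 6] with sum 18. This subarray runs from index 0 to index 4.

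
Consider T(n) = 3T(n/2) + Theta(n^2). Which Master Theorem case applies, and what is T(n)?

Master Theorem for T(n) = 3T(n/2) + O(n^2):

a = 3, b = 2, c = 2
log_b(a) = log_2(3) = 1.5850

Case 3: c = 2 > log_2(3) = 1.5850
T(n) = O(n^2) = O(n^2)

For T(n) = 3T(n/2) + O(n^2): log_2(3) = 1.5850. This is Case 3 of the Master Theorem (c > log_b(a), work dominated by root), giving O(n^2).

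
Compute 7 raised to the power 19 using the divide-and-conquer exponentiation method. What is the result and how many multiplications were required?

Computing 7^19 by squaring (build up from 7^1; each line after the first costs one multiplication):

7^1 = 7
7^2 = (7^1)^2 = 7^2 = 49
7^4 = (7^2)^2 = 49^2 = 2401
7^8 = (7^4)^2 = 2401^2 = 5764801
7^9 = 7 * 7^8 = 7 * 5764801 = 40353607
7^18 = (7^9)^2 = 40353607^2 = 1628413597910449
7^19 = 7 * 7^18 = 7 * 1628413597910449 = 11398895185373143

Result: 11398895185373143
Multiplications needed: 6 (6 lines after 7^1)

7^19 = 11398895185373143. Using exponentiation by squaring, this requires 6 multiplications. The key idea: if the exponent is even, square the half-power; if odd, multiply by the base once.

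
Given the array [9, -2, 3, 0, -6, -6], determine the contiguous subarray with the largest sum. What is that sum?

Using Kadane's algorithm on [9, -2, 3, 0, -6, -6]:

Scanning through the array:
Position 1 (value -2): max_ending_here = 7, max_so_far = 9
Position 2 (value 3): max_ending_here = 10, max_so_far = 10
Position 3 (value 0): max_ending_here = 10, max_so_far = 10
Position 4 (value -6): max_ending_here = 4, max_so_far = 10
Position 5 (value -6): max_ending_here = -2, max_so_far = 10

Maximum subarray: [9, -2, 3]
Maximum sum: 10

The maximum subarray is [9, -2, 3] with sum 10. This subarray runs from index 0 to index 2.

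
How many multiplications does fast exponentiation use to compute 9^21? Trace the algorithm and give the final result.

Computing 9^21 by squaring (build up from 9^1; each line after the first costs one multiplication):

9^1 = 9
9^2 = (9^1)^2 = 9^2 = 81
9^4 = (9^2)^2 = 81^2 = 6561
9^5 = 9 * 9^4 = 9 * 6561 = 59049
9^10 = (9^5)^2 = 59049^2 = 3486784401
9^20 = (9^10)^2 = 3486784401^2 = 12157665459056928801
9^21 = 9 * 9^20 = 9 * 12157665459056928801 = 109418989131512359209

Result: 109418989131512359209
Multiplications needed: 6 (6 lines after 9^1)

9^21 = 109418989131512359209. Using exponentiation by squaring, this requires 6 multiplications. The key idea: if the exponent is even, square the half-power; if odd, multiply by the base once.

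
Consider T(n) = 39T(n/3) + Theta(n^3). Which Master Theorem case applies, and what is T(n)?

Master Theorem for T(n) = 39T(n/3) + O(n^3):

a = 39, b = 3, c = 3
log_b(a) = log_3(39) = 3.3347

Case 1: c = 3 < log_3(39) = 3.3347
T(n) = O(n^(log_3 39))

For T(n) = 39T(n/3) + O(n^3): log_3(39) = 3.3347. This is Case 1 of the Master Theorem (c < log_b(a), work dominated by leaves), giving O(n^(log_3 39)).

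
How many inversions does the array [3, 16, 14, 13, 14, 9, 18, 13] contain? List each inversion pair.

Finding inversions in [3, 16, 14, 13, 14, 9, 18, 13]:

(1, 2): arr[1]=16 > arr[2]=14
(1, 3): arr[1]=16 > arr[3]=13
(1, 4): arr[1]=16 > arr[4]=14
(1, 5): arr[1]=16 > arr[5]=9
(1, 7): arr[1]=16 > arr[7]=13
(2, 3): arr[2]=14 > arr[3]=13
(2, 5): arr[2]=14 > arr[5]=9
(2, 7): arr[2]=14 > arr[7]=13
(3, 5): arr[3]=13 > arr[5]=9
(4, 5): arr[4]=14 > arr[5]=9
(4, 7): arr[4]=14 > arr[7]=13
(6, 7): arr[6]=18 > arr[7]=13

Total inversions: 12

The array has 12 inversion(s): (1,2), (1,3), (1,4), (1,5), (1,7), (2,3), (2,5), (2,7), (3,5), (4,5), (4,7), (6,7). Each pair (i,j) satisfies i < j and arr[i] > arr[j].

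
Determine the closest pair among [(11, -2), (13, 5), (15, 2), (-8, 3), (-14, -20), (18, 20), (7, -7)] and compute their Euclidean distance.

Computing all pairwise distances among 7 points:

d((11, -2), (13, 5)) = 7.2801
d((11, -2), (15, 2)) = 5.6569
d((11, -2), (-8, 3)) = 19.6469
d((11, -2), (-14, -20)) = 30.8058
d((11, -2), (18, 20)) = 23.0868
d((11, -2), (7, -7)) = 6.4031
d((13, 5), (15, 2)) = 3.6056 <-- minimum
d((13, 5), (-8, 3)) = 21.095
d((13, 5), (-14, -20)) = 36.7967
d((13, 5), (18, 20)) = 15.8114
d((13, 5), (7, -7)) = 13.4164
d((15, 2), (-8, 3)) = 23.0217
d((15, 2), (-14, -20)) = 36.4005
d((15, 2), (18, 20)) = 18.2483
d((15, 2), (7, -7)) = 12.0416
d((-8, 3), (-14, -20)) = 23.7697
d((-8, 3), (18, 20)) = 31.0644
d((-8, 3), (7, -7)) = 18.0278
d((-14, -20), (18, 20)) = 51.225
d((-14, -20), (7, -7)) = 24.6982
d((18, 20), (7, -7)) = 29.1548

Closest pair: (13, 5) and (15, 2) with distance 3.6056

The closest pair is (13, 5) and (15, 2) with Euclidean distance 3.6056. For 7 points, brute-force pairwise comparison is shown above. For large n, the divide-and-conquer algorithm (sort by x, recurse on halves, check the dividing strip) achieves O(n log n).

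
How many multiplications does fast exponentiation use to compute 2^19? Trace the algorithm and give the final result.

Computing 2^19 by squaring (build up from 2^1; each line after the first costs one multiplication):

2^1 = 2
2^2 = (2^1)^2 = 2^2 = 4
2^4 = (2^2)^2 = 4^2 = 16
2^8 = (2^4)^2 = 16^2 = 256
2^9 = 2 * 2^8 = 2 * 256 = 512
2^18 = (2^9)^2 = 512^2 = 262144
2^19 = 2 * 2^18 = 2 * 262144 = 524288

Result: 524288
Multiplications needed: 6 (6 lines after 2^1)

2^19 = 524288. Using exponentiation by squaring, this requires 6 multiplications. The key idea: if the exponent is even, square the half-power; if odd, multiply by the base once.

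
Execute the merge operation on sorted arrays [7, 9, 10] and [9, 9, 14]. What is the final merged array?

Merging process:

Compare 7 vs 9: take 7 from left. Merged: [7]
Compare 9 vs 9: take 9 from left. Merged: [7, 9]
Compare 10 vs 9: take 9 from right. Merged: [7, 9, 9]
Compare 10 vs 9: take 9 from right. Merged: [7, 9, 9, 9]
Compare 10 vs 14: take 10 from left. Merged: [7, 9, 9, 9, 10]
Append remaining from right: [14]. Merged: [7, 9, 9, 9, 10, 14]

Final merged array: [7, 9, 9, 9, 10, 14]
Total comparisons: 5

The merged array is [7, 9, 9, 9, 10, 14], requiring 5 comparisons. The merge step runs in O(n) time where n is the total number of elements.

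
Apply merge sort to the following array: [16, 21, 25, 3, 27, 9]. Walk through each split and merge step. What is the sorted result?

Merge sort trace:

Split: [16, 21, 25, 3, 27, 9] -> [16, 21, 25] and [3, 27, 9]
  Split: [16, 21, 25] -> [16] and [21, 25]
    Split: [21, 25] -> [21] and [25]
    Merge: [21] + [25] -> [21, 25]
  Merge: [16] + [21, 25] -> [16, 21, 25]
  Split: [3, 27, 9] -> [3] and [27, 9]
    Split: [27, 9] -> [27] and [9]
    Merge: [27] + [9] -> [9, 27]
  Merge: [3] + [9, 27] -> [3, 9, 27]
Merge: [16, 21, 25] + [3, 9, 27] -> [3, 9, 16, 21, 25, 27]

Final sorted array: [3, 9, 16, 21, 25, 27]

The merge sort proceeds by recursively splitting the array and merging sorted halves.
After all merges, the sorted array is [3, 9, 16, 21, 25, 27].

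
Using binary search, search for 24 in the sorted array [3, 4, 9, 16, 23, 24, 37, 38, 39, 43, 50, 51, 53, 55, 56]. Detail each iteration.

Binary search for 24 in [3, 4, 9, 16, 23, 24, 37, 38, 39, 43, 50, 51, 53, 55, 56]:

lo=0, hi=14, mid=7, arr[mid]=38 -> 38 > 24, search left half
lo=0, hi=6, mid=3, arr[mid]=16 -> 16 < 24, search right half
lo=4, hi=6, mid=5, arr[mid]=24 -> Found target at index 5!

Binary search finds 24 at index 5 after 3 comparisons. The search repeatedly halves the search space by comparing with the middle element.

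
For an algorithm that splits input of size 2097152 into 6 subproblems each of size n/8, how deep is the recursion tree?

For divide and conquer with division factor 8:

Problem sizes at each level:
Level 0: 2097152
Level 1: 262144
Level 2: 32768
Level 3: 4096
Level 4: 512
Level 5: 64
Level 6: 8
Level 7: 1

The root is level 0 and the size-1 base case is level 7 (the tree spans levels 0 through 7, i.e. 8 levels counting the root), so the depth is the number of divisions: log_8(2097152) = 7

The recursion tree depth is log_8(2097152) = 7. At each level, the problem size is divided by 8, so it takes 7 divisions to reduce to a base case of size 1. The algorithm makes 6 recursive calls at each level.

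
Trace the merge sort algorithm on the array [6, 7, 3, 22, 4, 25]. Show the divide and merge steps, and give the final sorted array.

Merge sort trace:

Split: [6, 7, 3, 22, 4, 25] -> [6, 7, 3] and [22, 4, 25]
  Split: [6, 7, 3] -> [6] and [7, 3]
    Split: [7, 3] -> [7] and [3]
    Merge: [7] + [3] -> [3, 7]
  Merge: [6] + [3, 7] -> [3, 6, 7]
  Split: [22, 4, 25] -> [22] and [4, 25]
    Split: [4, 25] -> [4] and [25]
    Merge: [4] + [25] -> [4, 25]
  Merge: [22] + [4, 25] -> [4, 22, 25]
Merge: [3, 6, 7] + [4, 22, 25] -> [3, 4, 6, 7, 22, 25]

Final sorted array: [3, 4, 6, 7, 22, 25]

The merge sort proceeds by recursively splitting the array and merging sorted halves.
After all merges, the sorted array is [3, 4, 6, 7, 22, 25].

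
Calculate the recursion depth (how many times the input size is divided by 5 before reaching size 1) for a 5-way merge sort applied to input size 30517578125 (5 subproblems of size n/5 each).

For divide and conquer with division factor 5:

Problem sizes at each level:
Level 0: 30517578125
Level 1: 6103515625
Level 2: 1220703125
Level 3: 244140625
Level 4: 48828125
Level 5: 9765625
Level 6: 1953125
Level 7: 390625
Level 8: 78125
Level 9: 15625
Level 10: 3125
Level 11: 625
Level 12: 125
Level 13: 25
Level 14: 5
Level 15: 1

The root is level 0 and the size-1 base case is level 15 (the tree spans levels 0 through 15, i.e. 16 levels counting the root), so the depth is the number of divisions: log_5(30517578125) = 15

The recursion tree depth is log_5(30517578125) = 15. At each level, the problem size is divided by 5, so it takes 15 divisions to reduce to a base case of size 1. The algorithm makes 5 recursive calls at each level.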